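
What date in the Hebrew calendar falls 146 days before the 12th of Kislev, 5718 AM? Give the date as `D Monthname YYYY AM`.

13 Tammuz 5717 AM

JDN of the 12th of Kislev, 5718 AM = 2436178.
2436178 − 146 = 2436032.
JDN 2436032 in the Hebrew calendar is 13 Tammuz 5717 AM.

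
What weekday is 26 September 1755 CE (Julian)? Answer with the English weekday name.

Tuesday

Equivalently 7 October 1755 Gregorian, JDN 2362340.
2362340 ≡ 1 (mod 7); counting from Monday = 0 gives Tuesday.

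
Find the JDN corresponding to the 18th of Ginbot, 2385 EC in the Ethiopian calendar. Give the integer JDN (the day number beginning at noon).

Equivalently 29 May 2393 (Gregorian).
JDN 2299161 is 15 October 1582 CE (Gregorian); the target day is +296073 days from there, so JDN = 2595234.

2595234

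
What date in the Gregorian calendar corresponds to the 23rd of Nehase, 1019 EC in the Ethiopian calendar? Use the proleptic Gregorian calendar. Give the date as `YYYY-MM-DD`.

Both dates share Julian Day Number 2096397; in the Gregorian calendar that is 22 August 1027 CE.

1027-08-22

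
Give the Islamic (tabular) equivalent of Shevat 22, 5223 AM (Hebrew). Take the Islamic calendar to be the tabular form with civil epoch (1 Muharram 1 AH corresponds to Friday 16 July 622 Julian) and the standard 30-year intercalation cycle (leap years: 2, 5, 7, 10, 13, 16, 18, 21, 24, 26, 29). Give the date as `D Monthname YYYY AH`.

21 Rabi' al-Thani 867 AH

The source date corresponds to 22 January 1463 in the proleptic Gregorian calendar (JDN 2255431).
That day falls on 21 Rabi' al-Thani 867 AH in the tabular Islamic calendar.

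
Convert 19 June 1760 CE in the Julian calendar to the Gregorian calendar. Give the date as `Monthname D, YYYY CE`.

June 30, 1760 CE

The Julian–Gregorian offset here is 11 days (Julian trailing).
19 June 1760 Julian + 11 days → 30 June 1760 Gregorian.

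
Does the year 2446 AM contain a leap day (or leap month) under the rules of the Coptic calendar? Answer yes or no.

no

2446 mod 4 = 2; in the Coptic calendar a year is leap when year mod 4 = 3, so it is a common year.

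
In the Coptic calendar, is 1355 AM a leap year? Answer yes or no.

1355 mod 4 = 3; in the Coptic calendar a year is leap when year mod 4 = 3, so it is a leap year.

yes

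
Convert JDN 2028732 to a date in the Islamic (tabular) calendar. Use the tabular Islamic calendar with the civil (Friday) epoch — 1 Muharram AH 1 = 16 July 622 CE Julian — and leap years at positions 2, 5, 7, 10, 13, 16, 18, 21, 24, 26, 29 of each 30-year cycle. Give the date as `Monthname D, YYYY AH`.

The proleptic Gregorian equivalent of JDN 2028732 is 18 May 842.
In the tabular Islamic calendar that day is Rajab 29, 227 AH.

Rajab 29, 227 AH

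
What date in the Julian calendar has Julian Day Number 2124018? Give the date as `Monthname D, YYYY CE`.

The proleptic Gregorian equivalent of JDN 2124018 is 7 April 1103.
In the Julian calendar that day is March 31, 1103 CE.

March 31, 1103 CE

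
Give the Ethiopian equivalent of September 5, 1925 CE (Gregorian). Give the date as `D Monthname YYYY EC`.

30 Nehase 1917 EC

Julian Day Number of the source date = 2424399.
Converting JDN 2424399 to the Ethiopian calendar gives 30 Nehase 1917 EC.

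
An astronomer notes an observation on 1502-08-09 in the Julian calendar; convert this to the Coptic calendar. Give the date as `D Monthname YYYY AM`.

16 Mesori 1218 AM

Both dates share Julian Day Number 2269884; in the Coptic calendar that is 16 Mesori 1218 AM.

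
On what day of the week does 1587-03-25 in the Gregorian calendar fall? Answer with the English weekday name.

Since JDN mod 7 = 2 (0 = Monday), the day is Wednesday.

Wednesday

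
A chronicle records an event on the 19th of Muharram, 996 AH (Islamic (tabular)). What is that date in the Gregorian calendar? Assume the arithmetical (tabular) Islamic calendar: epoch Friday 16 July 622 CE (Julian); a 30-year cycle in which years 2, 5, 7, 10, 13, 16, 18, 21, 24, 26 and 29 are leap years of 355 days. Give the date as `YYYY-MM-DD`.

1587-12-20

Both dates share Julian Day Number 2301053; in the Gregorian calendar that is 20 December 1587 CE.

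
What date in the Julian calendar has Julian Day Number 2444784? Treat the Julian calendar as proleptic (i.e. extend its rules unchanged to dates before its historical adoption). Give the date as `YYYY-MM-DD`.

1981-06-15

JDN 2444784 is 28 June 1981 in the Gregorian calendar.
In the Julian calendar that day is 1981-06-15.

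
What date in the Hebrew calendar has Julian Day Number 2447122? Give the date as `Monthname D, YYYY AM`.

JDN 2447122 is 22 November 1987 in the Gregorian calendar.
In the Hebrew calendar that day is Kislev 1, 5748 AM.

Kislev 1, 5748 AM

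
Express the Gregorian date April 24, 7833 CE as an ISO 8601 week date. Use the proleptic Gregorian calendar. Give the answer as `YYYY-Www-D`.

7833-W17-3

The weekday is Wednesday (ISO weekday 3).
That Wednesday belongs to ISO week 17 of ISO year 7833.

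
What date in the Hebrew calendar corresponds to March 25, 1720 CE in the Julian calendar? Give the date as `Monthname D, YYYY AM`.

The source date corresponds to 5 April 1720 in the Gregorian calendar (JDN 2349372).
That day falls on 26 Adar II 5480 AM in the Hebrew calendar.

Adar II 26, 5480 AM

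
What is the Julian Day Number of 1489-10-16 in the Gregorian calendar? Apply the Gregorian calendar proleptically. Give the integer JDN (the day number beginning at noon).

JDN 2451545 is 1 January 2000 CE (Gregorian); the target day is −186350 days from there, so JDN = 2265195.

2265195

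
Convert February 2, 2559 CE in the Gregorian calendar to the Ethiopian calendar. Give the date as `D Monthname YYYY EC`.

21 Tir 2551 EC

Julian Day Number of the source date = 2655748.
Converting JDN 2655748 to the Ethiopian calendar gives 21 Tir 2551 EC.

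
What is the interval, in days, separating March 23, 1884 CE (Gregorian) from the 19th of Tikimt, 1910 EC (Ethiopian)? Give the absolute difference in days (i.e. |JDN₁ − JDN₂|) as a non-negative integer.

First date → JDN 2409259; second date → JDN 2421531.
The interval is |2409259 − 2421531| = 12272 days.

12272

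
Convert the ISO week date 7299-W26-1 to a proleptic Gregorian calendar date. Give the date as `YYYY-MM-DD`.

7299-06-22

ISO week 1 of 7299 is the week containing the first Thursday of 7299.
Week 26, day 1 (Monday) lands on 7299-06-22.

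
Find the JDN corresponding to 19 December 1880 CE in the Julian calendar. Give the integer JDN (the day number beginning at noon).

In the Gregorian calendar the same day is 31 December 1880.
JDN 2400001 is 17 November 1858 CE (Gregorian), MJD 0; the target day is +8080 days from there, so JDN = 2408081.

2408081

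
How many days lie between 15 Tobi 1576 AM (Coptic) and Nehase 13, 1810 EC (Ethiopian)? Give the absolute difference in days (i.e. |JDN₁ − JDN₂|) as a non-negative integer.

15133

First date → JDN 2400433; second date → JDN 2385300.
The interval is |2400433 − 2385300| = 15133 days.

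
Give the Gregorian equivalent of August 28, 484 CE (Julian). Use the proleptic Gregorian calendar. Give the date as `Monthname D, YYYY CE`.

The Julian–Gregorian offset here is 1 day (Julian trailing).
28 August 484 Julian + 1 day → 29 August 484 Gregorian.

August 29, 484 CE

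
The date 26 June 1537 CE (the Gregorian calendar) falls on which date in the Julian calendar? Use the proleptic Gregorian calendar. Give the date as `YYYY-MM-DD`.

For dates in this range the Gregorian date is 10 days ahead of the Julian.
26 June 1537 Gregorian − 10 days → 16 June 1537 Julian.

1537-06-16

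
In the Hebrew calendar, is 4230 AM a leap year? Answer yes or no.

Hebrew year 4230 is year 12 of its 19-year Metonic cycle; leap years are at positions 3, 6, 8, 11, 14, 17, 19, so it is a common year (12 months).

no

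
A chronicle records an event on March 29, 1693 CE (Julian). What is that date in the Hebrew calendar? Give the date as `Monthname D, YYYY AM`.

Nisan 2, 5453 AM

Julian Day Number of the source date = 2339514.
Converting JDN 2339514 to the Hebrew calendar gives 2 Nisan 5453 AM.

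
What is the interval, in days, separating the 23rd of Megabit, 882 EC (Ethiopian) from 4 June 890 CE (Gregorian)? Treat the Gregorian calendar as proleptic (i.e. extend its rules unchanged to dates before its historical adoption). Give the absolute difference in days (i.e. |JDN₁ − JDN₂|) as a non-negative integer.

First date → JDN 2046208; second date → JDN 2046281.
The interval is |2046208 − 2046281| = 73 days.

73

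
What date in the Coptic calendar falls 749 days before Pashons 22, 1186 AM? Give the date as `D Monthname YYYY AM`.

JDN of Pashons 22, 1186 AM = 2258112.
2258112 − 749 = 2257363.
JDN 2257363 in the Coptic calendar is 3 Pashons 1184 AM.

3 Pashons 1184 AM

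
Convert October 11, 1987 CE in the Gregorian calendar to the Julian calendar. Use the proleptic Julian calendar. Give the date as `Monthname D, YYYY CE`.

For dates in this range the Gregorian date is 13 days ahead of the Julian.
11 October 1987 Gregorian − 13 days → 28 September 1987 Julian.

September 28, 1987 CE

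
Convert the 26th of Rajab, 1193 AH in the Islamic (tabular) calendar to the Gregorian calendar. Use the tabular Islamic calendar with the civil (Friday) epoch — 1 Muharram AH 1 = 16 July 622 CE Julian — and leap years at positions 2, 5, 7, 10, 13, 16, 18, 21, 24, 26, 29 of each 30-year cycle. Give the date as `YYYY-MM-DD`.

Both dates share Julian Day Number 2371047; in the Gregorian calendar that is 9 August 1779 CE.

1779-08-09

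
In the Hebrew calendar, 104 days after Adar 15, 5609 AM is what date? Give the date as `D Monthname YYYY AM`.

Counting 104 days forward from JDN 2396461 reaches JDN 2396565, which is 1 Tammuz 5609 AM.

1 Tammuz 5609 AM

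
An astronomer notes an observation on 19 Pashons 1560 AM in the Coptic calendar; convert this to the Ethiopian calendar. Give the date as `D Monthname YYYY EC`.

19 Ginbot 1836 EC

The source date corresponds to 26 May 1844 in the Gregorian calendar (JDN 2394713).
That day falls on 19 Ginbot 1836 EC in the Ethiopian calendar.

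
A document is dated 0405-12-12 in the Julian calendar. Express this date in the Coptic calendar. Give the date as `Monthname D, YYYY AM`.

Both dates share Julian Day Number 1869330; in the Coptic calendar that is 16 Koiak 122 AM.

Koiak 16, 122 AM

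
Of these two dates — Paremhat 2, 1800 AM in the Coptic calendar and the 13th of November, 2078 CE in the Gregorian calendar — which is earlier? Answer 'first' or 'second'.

second

The two dates have Julian Day Numbers 2482296 and 2480351 respectively.
Since 2480351 < 2482296, the second date comes first.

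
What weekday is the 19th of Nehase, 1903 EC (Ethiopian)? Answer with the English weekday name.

Equivalently 25 August 1911 Gregorian, JDN 2419274.
JDN 2419274 mod 7 = 4, and JDN 0 was a Monday, so this is a Friday.

Friday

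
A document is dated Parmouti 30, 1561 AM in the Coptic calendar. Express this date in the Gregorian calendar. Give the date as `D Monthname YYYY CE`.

Both dates share Julian Day Number 2395059; in the Gregorian calendar that is 7 May 1845 CE.

7 May 1845 CE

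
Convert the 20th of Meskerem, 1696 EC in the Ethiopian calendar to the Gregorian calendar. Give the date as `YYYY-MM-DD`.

1703-09-29

Both dates share Julian Day Number 2343339; in the Gregorian calendar that is 29 September 1703 CE.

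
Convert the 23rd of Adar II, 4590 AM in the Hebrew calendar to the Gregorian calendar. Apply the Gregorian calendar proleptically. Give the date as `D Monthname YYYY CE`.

26 March 830 CE

Julian Day Number of the source date = 2024296.
Converting JDN 2024296 to the Gregorian calendar gives 26 March 830 CE.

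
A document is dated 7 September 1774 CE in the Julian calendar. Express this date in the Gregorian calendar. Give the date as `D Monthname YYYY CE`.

18 September 1774 CE

The Julian–Gregorian offset here is 11 days (Julian trailing).
7 September 1774 Julian + 11 days → 18 September 1774 Gregorian.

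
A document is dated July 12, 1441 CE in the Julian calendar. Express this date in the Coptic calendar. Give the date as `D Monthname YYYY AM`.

The source date corresponds to 21 July 1441 in the proleptic Gregorian calendar (JDN 2247576).
That day falls on 18 Epip 1157 AM in the Coptic calendar.

18 Epip 1157 AM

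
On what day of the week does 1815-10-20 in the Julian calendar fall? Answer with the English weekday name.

This is JDN 2384279 (1 November 1815 Gregorian).
Since JDN mod 7 = 2 (0 = Monday), the day is Wednesday.

Wednesday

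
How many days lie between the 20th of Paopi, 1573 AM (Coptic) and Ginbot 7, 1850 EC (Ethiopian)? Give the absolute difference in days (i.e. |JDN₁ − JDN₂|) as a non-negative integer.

562

JDN of the first date = 2399252.
JDN of the second date = 2399814.
|2399814 − 2399252| = 562.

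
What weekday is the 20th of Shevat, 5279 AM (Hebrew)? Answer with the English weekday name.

Saturday

This is JDN 2275894 (1 February 1519 Gregorian).
JDN 2275894 mod 7 = 5, and JDN 0 was a Monday, so this is a Saturday.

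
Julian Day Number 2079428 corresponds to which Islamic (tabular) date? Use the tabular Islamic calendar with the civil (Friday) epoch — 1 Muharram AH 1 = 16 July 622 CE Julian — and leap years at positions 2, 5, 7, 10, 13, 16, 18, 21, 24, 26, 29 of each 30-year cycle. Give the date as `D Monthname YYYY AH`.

21 Sha'ban 370 AH

JDN 2079428 is 6 March 981 in the proleptic Gregorian calendar.
In the tabular Islamic calendar that day is 21 Sha'ban 370 AH.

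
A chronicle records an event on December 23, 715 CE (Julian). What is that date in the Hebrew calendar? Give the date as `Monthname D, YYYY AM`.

Tevet 23, 4476 AM

Julian Day Number of the source date = 1982568.
Converting JDN 1982568 to the Hebrew calendar gives 23 Tevet 4476 AM.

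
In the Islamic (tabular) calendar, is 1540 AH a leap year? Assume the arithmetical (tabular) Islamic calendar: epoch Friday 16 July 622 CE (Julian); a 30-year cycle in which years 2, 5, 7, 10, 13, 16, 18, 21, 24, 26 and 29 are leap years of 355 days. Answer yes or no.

Year 1540 AH is year 10 of its 30-year cycle; leap positions are 2, 5, 7, 10, 13, 16, 18, 21, 24, 26, 29, so it is a leap year (355 days).

yes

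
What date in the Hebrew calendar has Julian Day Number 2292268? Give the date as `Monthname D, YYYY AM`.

Kislev 5, 5324 AM

The proleptic Gregorian equivalent of JDN 2292268 is 1 December 1563.
In the Hebrew calendar that day is Kislev 5, 5324 AM.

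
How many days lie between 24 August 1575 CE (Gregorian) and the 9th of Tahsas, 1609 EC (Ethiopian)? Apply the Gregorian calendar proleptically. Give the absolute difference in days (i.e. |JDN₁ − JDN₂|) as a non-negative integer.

15089

First date → JDN 2296552; second date → JDN 2311641.
The interval is |2296552 − 2311641| = 15089 days.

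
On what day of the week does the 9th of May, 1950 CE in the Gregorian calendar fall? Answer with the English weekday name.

Tuesday

2433411 ≡ 1 (mod 7); counting from Monday = 0 gives Tuesday.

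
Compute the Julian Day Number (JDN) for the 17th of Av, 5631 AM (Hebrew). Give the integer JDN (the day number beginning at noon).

2404644

Equivalently 4 August 1871 (Gregorian).
JDN 2400001 is 17 November 1858 CE (Gregorian), MJD 0; the target day is +4643 days from there, so JDN = 2404644.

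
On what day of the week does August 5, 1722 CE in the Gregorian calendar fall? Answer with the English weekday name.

2350224 ≡ 2 (mod 7); counting from Monday = 0 gives Wednesday.

Wednesday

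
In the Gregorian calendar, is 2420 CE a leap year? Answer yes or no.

2420 is divisible by 4 and not by 100, so it is a leap year.

yes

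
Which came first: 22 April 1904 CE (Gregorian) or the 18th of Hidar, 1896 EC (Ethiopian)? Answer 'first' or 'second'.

First date → JDN 2416593; second date → JDN 2416447.
JDN 2416447 < JDN 2416593, so the second date is earlier.

second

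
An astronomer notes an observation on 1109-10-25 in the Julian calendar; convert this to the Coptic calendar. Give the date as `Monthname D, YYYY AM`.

Julian Day Number of the source date = 2126418.
Converting JDN 2126418 to the Coptic calendar gives 28 Paopi 826 AM.

Paopi 28, 826 AM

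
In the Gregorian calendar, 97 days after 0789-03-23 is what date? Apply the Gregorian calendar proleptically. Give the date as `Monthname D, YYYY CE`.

JDN of 0789-03-23 = 2009318.
2009318 + 97 = 2009415.
JDN 2009415 in the Gregorian calendar is June 28, 789 CE.

June 28, 789 CE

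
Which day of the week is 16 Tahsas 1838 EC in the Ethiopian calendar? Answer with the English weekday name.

In the Gregorian calendar this is 24 December 1845 (JDN 2395290).
Since JDN mod 7 = 2 (0 = Monday), the day is Wednesday.

Wednesday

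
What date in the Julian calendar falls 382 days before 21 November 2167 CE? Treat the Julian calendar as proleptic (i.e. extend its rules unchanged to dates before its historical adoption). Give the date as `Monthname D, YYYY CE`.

November 4, 2166 CE

The starting date is JDN 2512879; 2512879 − 382 = 2512497.
JDN 2512497 corresponds to November 4, 2166 CE.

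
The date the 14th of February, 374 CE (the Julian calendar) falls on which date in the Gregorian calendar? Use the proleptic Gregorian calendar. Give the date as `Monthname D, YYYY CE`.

The Julian–Gregorian offset here is 1 day (Julian trailing).
14 February 374 Julian + 1 day → 15 February 374 Gregorian.

February 15, 374 CE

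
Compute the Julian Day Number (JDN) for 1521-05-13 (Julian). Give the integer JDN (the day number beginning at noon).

In the proleptic Gregorian calendar the same day is 23 May 1521.
JDN 2451545 is 1 January 2000 CE (Gregorian); the target day is −174809 days from there, so JDN = 2276736.

2276736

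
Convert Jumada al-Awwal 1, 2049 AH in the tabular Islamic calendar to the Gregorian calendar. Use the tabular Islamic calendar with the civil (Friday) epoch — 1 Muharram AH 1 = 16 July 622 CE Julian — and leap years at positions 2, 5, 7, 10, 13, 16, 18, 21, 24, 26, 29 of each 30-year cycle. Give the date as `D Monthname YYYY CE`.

20 November 2609 CE

Julian Day Number of the source date = 2674301.
Converting JDN 2674301 to the Gregorian calendar gives 20 November 2609 CE.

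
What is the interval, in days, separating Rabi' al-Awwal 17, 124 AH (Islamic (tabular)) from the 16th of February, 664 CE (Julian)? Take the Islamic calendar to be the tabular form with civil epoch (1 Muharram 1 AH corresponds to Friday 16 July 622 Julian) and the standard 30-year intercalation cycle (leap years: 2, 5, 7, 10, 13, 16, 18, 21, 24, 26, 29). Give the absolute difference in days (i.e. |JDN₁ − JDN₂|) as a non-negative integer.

28472

JDN of the first date = 1992102.
JDN of the second date = 1963630.
|1963630 − 1992102| = 28472.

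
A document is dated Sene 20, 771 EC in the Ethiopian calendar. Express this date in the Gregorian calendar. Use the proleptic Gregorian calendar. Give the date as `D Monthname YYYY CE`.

18 June 779 CE

Julian Day Number of the source date = 2005752.
Converting JDN 2005752 to the Gregorian calendar gives 18 June 779 CE.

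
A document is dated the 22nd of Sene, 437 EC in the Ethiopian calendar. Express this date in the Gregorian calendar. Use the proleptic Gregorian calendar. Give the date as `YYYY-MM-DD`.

0445-06-17

Both dates share Julian Day Number 1883761; in the Gregorian calendar that is 17 June 445 CE.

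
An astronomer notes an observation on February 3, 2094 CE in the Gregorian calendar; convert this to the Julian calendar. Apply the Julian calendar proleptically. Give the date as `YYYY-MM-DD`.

2094-01-21

At this point the Julian calendar is 13 days behind the Gregorian.
3 February 2094 Gregorian − 13 days → 21 January 2094 Julian.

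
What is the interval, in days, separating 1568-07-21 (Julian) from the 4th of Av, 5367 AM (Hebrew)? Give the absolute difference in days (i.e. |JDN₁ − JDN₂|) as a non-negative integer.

First date → JDN 2293972; second date → JDN 2308213.
The interval is |2293972 − 2308213| = 14241 days.

14241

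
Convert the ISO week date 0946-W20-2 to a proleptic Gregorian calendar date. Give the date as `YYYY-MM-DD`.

ISO week 1 of 946 is the week containing the first Thursday of 946.
Week 20, day 2 (Tuesday) lands on 0946-05-17.

0946-05-17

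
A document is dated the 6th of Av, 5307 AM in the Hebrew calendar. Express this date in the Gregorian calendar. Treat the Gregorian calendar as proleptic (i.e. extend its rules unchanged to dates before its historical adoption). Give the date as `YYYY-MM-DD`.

1547-08-02

Both dates share Julian Day Number 2286303; in the Gregorian calendar that is 2 August 1547 CE.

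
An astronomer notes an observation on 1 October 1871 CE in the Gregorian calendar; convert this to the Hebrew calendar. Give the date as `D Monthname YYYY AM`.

16 Tishrei 5632 AM

Julian Day Number of the source date = 2404702.
Converting JDN 2404702 to the Hebrew calendar gives 16 Tishrei 5632 AM.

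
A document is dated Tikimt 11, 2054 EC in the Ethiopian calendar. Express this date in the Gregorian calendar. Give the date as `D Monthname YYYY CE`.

21 October 2061 CE

Both dates share Julian Day Number 2474119; in the Gregorian calendar that is 21 October 2061 CE.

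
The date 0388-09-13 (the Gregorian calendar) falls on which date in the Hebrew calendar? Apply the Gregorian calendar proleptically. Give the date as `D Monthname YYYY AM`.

Julian Day Number of the source date = 1863030.
Converting JDN 1863030 to the Hebrew calendar gives 24 Elul 4148 AM.

24 Elul 4148 AM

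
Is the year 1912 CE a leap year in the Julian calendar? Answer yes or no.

yes

1912 mod 4 = 0, so it is a leap year in the Julian calendar.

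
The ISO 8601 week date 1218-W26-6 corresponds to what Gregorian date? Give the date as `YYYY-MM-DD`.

ISO week 1 of 1218 is the week containing the first Thursday of 1218.
Week 26, day 6 (Saturday) lands on 1218-06-30.

1218-06-30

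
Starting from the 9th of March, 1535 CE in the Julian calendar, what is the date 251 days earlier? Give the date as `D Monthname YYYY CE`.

1 July 1534 CE

The starting date is JDN 2281784; 2281784 − 251 = 2281533.
JDN 2281533 corresponds to 1 July 1534 CE.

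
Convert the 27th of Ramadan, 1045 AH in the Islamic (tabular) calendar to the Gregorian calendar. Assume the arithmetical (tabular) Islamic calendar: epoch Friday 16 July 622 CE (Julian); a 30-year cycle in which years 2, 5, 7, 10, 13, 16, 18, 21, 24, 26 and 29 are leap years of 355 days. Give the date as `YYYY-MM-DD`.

1636-03-05

Julian Day Number of the source date = 2318661.
Converting JDN 2318661 to the Gregorian calendar gives 5 March 1636 CE.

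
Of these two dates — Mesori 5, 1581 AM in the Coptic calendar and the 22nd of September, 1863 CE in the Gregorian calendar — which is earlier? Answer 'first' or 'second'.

The two dates have Julian Day Numbers 2402459 and 2401771 respectively.
Since 2401771 < 2402459, the second date comes first.

second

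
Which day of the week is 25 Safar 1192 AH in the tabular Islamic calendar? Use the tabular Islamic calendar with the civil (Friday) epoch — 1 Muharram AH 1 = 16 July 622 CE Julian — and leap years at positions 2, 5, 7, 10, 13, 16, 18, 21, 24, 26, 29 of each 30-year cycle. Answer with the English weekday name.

Wednesday

In the Gregorian calendar this is 25 March 1778 (JDN 2370545).
JDN 2370545 mod 7 = 2, and JDN 0 was a Monday, so this is a Wednesday.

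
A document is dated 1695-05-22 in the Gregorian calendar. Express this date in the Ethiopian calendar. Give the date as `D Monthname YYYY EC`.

Both dates share Julian Day Number 2340288; in the Ethiopian calendar that is 17 Ginbot 1687 EC.

17 Ginbot 1687 EC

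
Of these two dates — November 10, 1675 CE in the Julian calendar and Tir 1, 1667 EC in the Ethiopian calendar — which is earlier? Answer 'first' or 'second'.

second

Converting both to JDN: 2333165 vs 2332847; the smaller is the second.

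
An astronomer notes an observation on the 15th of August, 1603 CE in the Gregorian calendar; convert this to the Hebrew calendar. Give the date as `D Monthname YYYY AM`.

Both dates share Julian Day Number 2306770; in the Hebrew calendar that is 8 Elul 5363 AM.

8 Elul 5363 AM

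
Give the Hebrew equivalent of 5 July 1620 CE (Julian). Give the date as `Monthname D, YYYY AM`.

Both dates share Julian Day Number 2312949; in the Hebrew calendar that is 14 Tammuz 5380 AM.

Tammuz 14, 5380 AM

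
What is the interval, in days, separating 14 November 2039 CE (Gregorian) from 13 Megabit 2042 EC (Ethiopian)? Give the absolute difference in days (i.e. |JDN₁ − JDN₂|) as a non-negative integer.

JDN of the first date = 2466107.
JDN of the second date = 2469888.
|2469888 − 2466107| = 3781.

3781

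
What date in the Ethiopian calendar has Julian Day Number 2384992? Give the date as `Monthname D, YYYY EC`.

Tikimt 5, 1810 EC

The Gregorian equivalent of JDN 2384992 is 14 October 1817.
In the Ethiopian calendar that day is Tikimt 5, 1810 EC.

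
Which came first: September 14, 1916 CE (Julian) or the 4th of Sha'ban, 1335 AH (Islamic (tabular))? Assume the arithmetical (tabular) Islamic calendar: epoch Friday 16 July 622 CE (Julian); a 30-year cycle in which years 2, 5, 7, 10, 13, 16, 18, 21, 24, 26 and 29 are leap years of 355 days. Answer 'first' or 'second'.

Converting both to JDN: 2421134 vs 2421375; the smaller is the first.

first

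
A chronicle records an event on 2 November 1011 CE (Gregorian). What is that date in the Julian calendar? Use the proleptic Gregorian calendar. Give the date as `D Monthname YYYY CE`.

At this point the Julian calendar is 6 days behind the Gregorian.
2 November 1011 Gregorian − 6 days → 27 October 1011 Julian.

27 October 1011 CE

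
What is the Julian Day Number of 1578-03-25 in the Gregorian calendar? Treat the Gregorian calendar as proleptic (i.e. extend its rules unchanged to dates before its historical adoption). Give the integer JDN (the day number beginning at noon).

2297496

JDN 2299161 is 15 October 1582 CE (Gregorian); the target day is −1665 days from there, so JDN = 2297496.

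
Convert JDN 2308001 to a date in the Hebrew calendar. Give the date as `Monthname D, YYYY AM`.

JDN 2308001 is 28 December 1606 in the Gregorian calendar.
In the Hebrew calendar that day is Kislev 28, 5367 AM.

Kislev 28, 5367 AM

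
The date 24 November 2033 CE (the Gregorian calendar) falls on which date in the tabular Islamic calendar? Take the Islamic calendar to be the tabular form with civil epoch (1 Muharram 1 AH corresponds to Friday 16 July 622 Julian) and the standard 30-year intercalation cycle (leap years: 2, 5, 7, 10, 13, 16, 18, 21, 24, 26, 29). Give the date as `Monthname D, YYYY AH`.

Julian Day Number of the source date = 2463926.
Converting JDN 2463926 to the tabular Islamic calendar gives 2 Ramadan 1455 AH.

Ramadan 2, 1455 AH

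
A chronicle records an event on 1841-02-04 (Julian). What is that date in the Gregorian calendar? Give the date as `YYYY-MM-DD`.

1841-02-16

The Julian–Gregorian offset here is 12 days (Julian trailing).
4 February 1841 Julian + 12 days → 16 February 1841 Gregorian.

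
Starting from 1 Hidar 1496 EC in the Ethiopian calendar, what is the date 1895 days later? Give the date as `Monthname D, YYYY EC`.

The starting date is JDN 2270330; 2270330 + 1895 = 2272225.
JDN 2272225 corresponds to Tir 10, 1501 EC.

Tir 10, 1501 EC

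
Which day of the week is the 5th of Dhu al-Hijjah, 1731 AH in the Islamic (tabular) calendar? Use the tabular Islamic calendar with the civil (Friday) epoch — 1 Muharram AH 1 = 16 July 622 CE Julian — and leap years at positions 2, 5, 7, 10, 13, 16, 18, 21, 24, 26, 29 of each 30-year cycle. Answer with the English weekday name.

Saturday

Equivalently 7 December 2301 Gregorian, JDN 2561823.
JDN 2561823 mod 7 = 5, and JDN 0 was a Monday, so this is a Saturday.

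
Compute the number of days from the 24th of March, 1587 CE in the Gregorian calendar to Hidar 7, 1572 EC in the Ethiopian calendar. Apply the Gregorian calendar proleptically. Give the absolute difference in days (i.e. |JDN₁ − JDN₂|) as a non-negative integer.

JDN of the first date = 2300782.
JDN of the second date = 2298095.
|2298095 − 2300782| = 2687.

2687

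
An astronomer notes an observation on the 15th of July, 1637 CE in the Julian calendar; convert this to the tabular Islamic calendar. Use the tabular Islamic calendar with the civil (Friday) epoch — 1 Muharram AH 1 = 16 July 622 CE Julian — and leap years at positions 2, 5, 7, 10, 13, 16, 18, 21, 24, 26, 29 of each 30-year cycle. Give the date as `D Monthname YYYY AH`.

The source date corresponds to 25 July 1637 in the Gregorian calendar (JDN 2319168).
That day falls on 2 Rabi' al-Awwal 1047 AH in the tabular Islamic calendar.

2 Rabi' al-Awwal 1047 AH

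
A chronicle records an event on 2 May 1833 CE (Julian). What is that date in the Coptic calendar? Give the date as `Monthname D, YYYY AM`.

The source date corresponds to 14 May 1833 in the Gregorian calendar (JDN 2390683).
That day falls on 7 Pashons 1549 AM in the Coptic calendar.

Pashons 7, 1549 AM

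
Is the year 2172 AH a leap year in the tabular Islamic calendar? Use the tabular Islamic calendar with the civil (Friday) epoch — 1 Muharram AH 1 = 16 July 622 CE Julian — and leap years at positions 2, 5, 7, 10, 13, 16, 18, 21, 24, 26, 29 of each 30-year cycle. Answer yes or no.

no

Year 2172 AH is year 12 of its 30-year cycle; leap positions are 2, 5, 7, 10, 13, 16, 18, 21, 24, 26, 29, so it is a common year (354 days).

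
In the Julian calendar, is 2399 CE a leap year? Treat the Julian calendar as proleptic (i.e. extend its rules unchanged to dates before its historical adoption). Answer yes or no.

no

2399 mod 4 = 3, so it is a common year in the Julian calendar.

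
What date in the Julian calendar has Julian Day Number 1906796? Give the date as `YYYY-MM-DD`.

JDN 1906796 is 12 July 508 in the proleptic Gregorian calendar.
In the Julian calendar that day is 0508-07-10.

0508-07-10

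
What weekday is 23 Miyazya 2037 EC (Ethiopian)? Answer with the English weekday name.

This is JDN 2468102 (1 May 2045 Gregorian).
Since JDN mod 7 = 0 (0 = Monday), the day is Monday.

Monday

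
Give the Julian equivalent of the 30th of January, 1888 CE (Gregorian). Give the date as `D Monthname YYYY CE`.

18 January 1888 CE

For dates in this range the Gregorian date is 12 days ahead of the Julian.
30 January 1888 Gregorian − 12 days → 18 January 1888 Julian.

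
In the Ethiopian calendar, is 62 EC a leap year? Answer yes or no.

no

62 mod 4 = 2; in the Ethiopian calendar a year is leap when year mod 4 = 3, so it is a common year.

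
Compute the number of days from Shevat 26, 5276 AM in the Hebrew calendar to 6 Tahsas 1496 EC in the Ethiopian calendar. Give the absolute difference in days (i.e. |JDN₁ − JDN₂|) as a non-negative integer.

JDN of the first date = 2274806.
JDN of the second date = 2270365.
|2270365 − 2274806| = 4441.

4441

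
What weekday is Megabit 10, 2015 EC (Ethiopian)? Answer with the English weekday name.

Sunday

Equivalently 19 March 2023 Gregorian, JDN 2460023.
2460023 ≡ 6 (mod 7); counting from Monday = 0 gives Sunday.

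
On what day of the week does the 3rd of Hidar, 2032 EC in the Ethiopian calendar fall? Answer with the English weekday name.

In the Gregorian calendar this is 13 November 2039 (JDN 2466106).
JDN 2466106 mod 7 = 6, and JDN 0 was a Monday, so this is a Sunday.

Sunday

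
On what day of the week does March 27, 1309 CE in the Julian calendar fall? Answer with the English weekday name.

Thursday

Equivalently 4 April 1309 Gregorian, JDN 2199256.
2199256 ≡ 3 (mod 7); counting from Monday = 0 gives Thursday.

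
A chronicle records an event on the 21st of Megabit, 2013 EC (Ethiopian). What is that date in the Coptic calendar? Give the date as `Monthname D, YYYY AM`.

Paremhat 21, 1737 AM

The source date corresponds to 30 March 2021 in the Gregorian calendar (JDN 2459304).
That day falls on 21 Paremhat 1737 AM in the Coptic calendar.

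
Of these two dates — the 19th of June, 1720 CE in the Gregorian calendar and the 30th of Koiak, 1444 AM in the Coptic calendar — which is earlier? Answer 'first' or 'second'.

Converting both to JDN: 2349447 vs 2352205; the smaller is the first.

first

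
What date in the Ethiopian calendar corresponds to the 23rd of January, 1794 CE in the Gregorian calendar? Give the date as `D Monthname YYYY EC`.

17 Tir 1786 EC

Julian Day Number of the source date = 2376328.
Converting JDN 2376328 to the Ethiopian calendar gives 17 Tir 1786 EC.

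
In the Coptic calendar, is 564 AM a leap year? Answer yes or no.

564 mod 4 = 0; in the Coptic calendar a year is leap when year mod 4 = 3, so it is a common year.

no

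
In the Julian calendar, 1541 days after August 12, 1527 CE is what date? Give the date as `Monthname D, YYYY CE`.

The starting date is JDN 2279018; 2279018 + 1541 = 2280559.
JDN 2280559 corresponds to October 31, 1531 CE.

October 31, 1531 CE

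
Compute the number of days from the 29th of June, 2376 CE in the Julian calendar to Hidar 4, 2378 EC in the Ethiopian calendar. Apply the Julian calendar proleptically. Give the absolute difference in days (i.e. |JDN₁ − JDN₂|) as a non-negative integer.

3411

JDN of the first date = 2589072.
JDN of the second date = 2592483.
|2592483 − 2589072| = 3411.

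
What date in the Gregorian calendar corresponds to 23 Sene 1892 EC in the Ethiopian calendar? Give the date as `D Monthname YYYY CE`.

30 June 1900 CE

Both dates share Julian Day Number 2415201; in the Gregorian calendar that is 30 June 1900 CE.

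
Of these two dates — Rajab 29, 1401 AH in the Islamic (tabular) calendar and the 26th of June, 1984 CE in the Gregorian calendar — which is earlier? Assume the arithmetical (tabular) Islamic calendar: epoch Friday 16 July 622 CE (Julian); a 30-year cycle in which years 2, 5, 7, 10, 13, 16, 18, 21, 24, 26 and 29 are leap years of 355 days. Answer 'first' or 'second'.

first

The two dates have Julian Day Numbers 2444758 and 2445878 respectively.
Since 2444758 < 2445878, the first date comes first.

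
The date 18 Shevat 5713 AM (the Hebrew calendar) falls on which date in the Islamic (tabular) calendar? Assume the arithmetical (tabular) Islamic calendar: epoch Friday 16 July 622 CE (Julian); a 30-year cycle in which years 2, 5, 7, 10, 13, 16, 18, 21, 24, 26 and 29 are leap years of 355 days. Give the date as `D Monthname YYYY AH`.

18 Jumada al-Awwal 1372 AH

The source date corresponds to 3 February 1953 in the Gregorian calendar (JDN 2434412).
That day falls on 18 Jumada al-Awwal 1372 AH in the tabular Islamic calendar.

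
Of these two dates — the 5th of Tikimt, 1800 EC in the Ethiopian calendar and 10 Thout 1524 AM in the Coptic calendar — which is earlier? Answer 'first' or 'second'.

First date → JDN 2381340; second date → JDN 2381315.
JDN 2381315 < JDN 2381340, so the second date is earlier.

second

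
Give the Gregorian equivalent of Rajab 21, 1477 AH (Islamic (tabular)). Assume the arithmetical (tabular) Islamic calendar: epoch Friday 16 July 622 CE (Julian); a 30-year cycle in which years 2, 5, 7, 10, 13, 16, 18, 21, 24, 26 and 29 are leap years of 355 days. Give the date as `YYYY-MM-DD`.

2055-02-18

Both dates share Julian Day Number 2471682; in the Gregorian calendar that is 18 February 2055 CE.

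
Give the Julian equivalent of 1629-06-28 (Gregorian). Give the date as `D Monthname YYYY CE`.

At this point the Julian calendar is 10 days behind the Gregorian.
28 June 1629 Gregorian − 10 days → 18 June 1629 Julian.

18 June 1629 CE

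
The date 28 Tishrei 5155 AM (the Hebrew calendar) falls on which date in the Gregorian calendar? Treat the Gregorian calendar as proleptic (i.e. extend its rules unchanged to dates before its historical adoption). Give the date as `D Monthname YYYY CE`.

1 October 1394 CE

Both dates share Julian Day Number 2230482; in the Gregorian calendar that is 1 October 1394 CE.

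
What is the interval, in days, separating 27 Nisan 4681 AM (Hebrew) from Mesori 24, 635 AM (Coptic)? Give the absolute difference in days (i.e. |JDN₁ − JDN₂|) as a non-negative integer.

600

First date → JDN 2057551; second date → JDN 2056951.
The interval is |2057551 − 2056951| = 600 days.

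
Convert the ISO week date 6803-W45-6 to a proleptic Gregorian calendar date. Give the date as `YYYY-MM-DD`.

6803-11-08

ISO week 1 of 6803 is the week containing the first Thursday of 6803.
Week 45, day 6 (Saturday) lands on 6803-11-08.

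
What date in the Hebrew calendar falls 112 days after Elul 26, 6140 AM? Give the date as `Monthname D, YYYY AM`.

Counting 112 days forward from JDN 2590608 reaches JDN 2590720, which is Tevet 20, 6141 AM.

Tevet 20, 6141 AM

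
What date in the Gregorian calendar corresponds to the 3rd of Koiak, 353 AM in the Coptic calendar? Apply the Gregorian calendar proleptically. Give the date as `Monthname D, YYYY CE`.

Both dates share Julian Day Number 1953690; in the Gregorian calendar that is 2 December 636 CE.

December 2, 636 CE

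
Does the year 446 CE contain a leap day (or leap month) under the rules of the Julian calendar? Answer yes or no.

446 mod 4 = 2, so it is a common year in the Julian calendar.

no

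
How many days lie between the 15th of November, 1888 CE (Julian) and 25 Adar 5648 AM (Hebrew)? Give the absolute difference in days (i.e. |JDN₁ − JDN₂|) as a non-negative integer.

264

First date → JDN 2410969; second date → JDN 2410705.
The interval is |2410969 − 2410705| = 264 days.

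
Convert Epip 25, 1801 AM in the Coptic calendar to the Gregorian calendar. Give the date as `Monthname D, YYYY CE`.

August 1, 2085 CE

Both dates share Julian Day Number 2482804; in the Gregorian calendar that is 1 August 2085 CE.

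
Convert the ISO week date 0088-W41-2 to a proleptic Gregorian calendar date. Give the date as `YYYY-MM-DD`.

ISO week 1 of 88 is the week containing the first Thursday of 88.
Week 41, day 2 (Tuesday) lands on 0088-10-05.

0088-10-05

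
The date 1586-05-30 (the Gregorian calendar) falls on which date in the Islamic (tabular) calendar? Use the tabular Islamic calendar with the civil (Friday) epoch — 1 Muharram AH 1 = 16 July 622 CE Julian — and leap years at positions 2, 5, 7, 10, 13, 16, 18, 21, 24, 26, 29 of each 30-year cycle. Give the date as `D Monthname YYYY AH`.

11 Jumada al-Thani 994 AH

Julian Day Number of the source date = 2300484.
Converting JDN 2300484 to the tabular Islamic calendar gives 11 Jumada al-Thani 994 AH.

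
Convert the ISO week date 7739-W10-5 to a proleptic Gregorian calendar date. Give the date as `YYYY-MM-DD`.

7739-03-06

ISO week 1 of 7739 is the week containing the first Thursday of 7739.
Week 10, day 5 (Friday) lands on 7739-03-06.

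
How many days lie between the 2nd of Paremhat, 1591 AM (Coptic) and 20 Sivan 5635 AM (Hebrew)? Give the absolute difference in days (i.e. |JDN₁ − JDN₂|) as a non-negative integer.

First date → JDN 2405958; second date → JDN 2406063.
The interval is |2405958 − 2406063| = 105 days.

105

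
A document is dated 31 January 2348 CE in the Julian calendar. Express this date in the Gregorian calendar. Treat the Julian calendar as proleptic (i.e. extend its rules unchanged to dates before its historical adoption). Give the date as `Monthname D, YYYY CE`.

At this point the Julian calendar is 16 days behind the Gregorian.
31 January 2348 Julian + 16 days → 16 February 2348 Gregorian.

February 16, 2348 CE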